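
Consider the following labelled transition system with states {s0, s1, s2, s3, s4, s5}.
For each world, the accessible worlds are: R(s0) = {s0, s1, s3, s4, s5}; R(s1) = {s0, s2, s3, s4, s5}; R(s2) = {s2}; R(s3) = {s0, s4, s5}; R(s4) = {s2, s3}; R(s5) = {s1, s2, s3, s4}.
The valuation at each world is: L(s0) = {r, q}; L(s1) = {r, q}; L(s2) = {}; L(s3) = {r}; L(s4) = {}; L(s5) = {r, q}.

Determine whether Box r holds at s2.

No

Recall that Box ψ holds at a world iff ψ holds at every accessible world, and Dia ψ holds iff ψ holds at some accessible world.
At s2: Box r requires r at every successor {s2}.
  r fails at s2, so Box r is false at s2.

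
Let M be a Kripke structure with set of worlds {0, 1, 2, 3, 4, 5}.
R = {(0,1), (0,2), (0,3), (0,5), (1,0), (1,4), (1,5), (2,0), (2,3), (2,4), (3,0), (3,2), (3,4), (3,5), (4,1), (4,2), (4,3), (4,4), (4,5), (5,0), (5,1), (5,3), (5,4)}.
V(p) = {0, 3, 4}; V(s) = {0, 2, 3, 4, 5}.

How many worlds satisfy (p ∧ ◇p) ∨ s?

5

Recall that ◇ψ holds at a world iff ψ holds at some accessible world.
Let φ = (p ∧ ◇p) ∨ s. Evaluate φ at each world:
  0 (successors {1, 2, 3, 5}): φ is true.
  1 (successors {0, 4, 5}): φ is false.
  2 (successors {0, 3, 4}): φ is true.
  3 (successors {0, 2, 4, 5}): φ is true.
  4 (successors {1, 2, 3, 4, 5}): φ is true.
  5 (successors {0, 1, 3, 4}): φ is true.
For instance, at 5:
  At 5: p ∧ ◇p is false, s is true, so (p ∧ ◇p) ∨ s is true.
    At 5: p is false, ◇p is true, so p ∧ ◇p is false.
      At 5: ◇p requires p at some successor in {0, 1, 3, 4}.
        p holds at 0, so ◇p is true at 5.
Satisfying worlds: {0, 2, 3, 4, 5}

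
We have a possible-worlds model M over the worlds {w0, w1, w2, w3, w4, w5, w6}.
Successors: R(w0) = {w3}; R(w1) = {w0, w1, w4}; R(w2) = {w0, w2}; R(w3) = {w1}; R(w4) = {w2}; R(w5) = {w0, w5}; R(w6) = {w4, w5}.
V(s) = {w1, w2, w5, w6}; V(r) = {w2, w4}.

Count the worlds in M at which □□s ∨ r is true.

3

Let φ = □□s ∨ r. Evaluate φ at each world:
  w0 (successors {w3}): φ is true.
  w1 (successors {w0, w1, w4}): φ is false.
  w2 (successors {w0, w2}): φ is true.
  w3 (successors {w1}): φ is false.
  w4 (successors {w2}): φ is true.
  w5 (successors {w0, w5}): φ is false.
  w6 (successors {w4, w5}): φ is false.
For instance, at w0:
  At w0: □□s is true, r is false, so □□s ∨ r is true.
    At w0: □□s requires □s at every successor {w3}.
      At w3: □s is true.
    So □□s is true at w0.
Satisfying worlds: {w0, w2, w4}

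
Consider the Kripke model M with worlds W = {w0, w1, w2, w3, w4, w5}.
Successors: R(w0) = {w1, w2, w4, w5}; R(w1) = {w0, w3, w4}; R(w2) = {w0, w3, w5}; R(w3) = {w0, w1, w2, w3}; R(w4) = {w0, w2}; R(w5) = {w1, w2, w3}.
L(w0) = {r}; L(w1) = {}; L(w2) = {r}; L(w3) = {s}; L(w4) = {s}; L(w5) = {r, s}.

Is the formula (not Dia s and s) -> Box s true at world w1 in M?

Yes

At w1: not Dia s and s is false, Box s is false, so (not Dia s and s) -> Box s is true.
  At w1: not Dia s is false, s is false, so not Dia s and s is false.
    At w1: Dia s is true, so not Dia s is false.
      At w1: Dia s requires s at some successor in {w0, w3, w4}.
        s holds at w3, so Dia s is true at w1.
  At w1: Box s requires s at every successor {w0, w3, w4}.
    s fails at w0, so Box s is false at w1.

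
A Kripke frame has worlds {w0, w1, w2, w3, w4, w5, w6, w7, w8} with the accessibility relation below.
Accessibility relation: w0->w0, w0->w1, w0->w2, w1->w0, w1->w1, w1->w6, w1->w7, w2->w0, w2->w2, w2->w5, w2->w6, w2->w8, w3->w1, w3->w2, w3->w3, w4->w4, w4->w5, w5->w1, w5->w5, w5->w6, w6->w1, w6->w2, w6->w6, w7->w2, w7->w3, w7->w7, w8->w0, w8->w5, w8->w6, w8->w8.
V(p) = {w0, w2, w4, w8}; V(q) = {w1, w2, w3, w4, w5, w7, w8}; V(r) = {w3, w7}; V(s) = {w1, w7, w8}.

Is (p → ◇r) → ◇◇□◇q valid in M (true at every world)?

Let φ = (p → ◇r) → ◇◇□◇q. Evaluate φ at each world:
  w0 (successors {w0, w1, w2}): φ is true.
  w1 (successors {w0, w1, w6, w7}): φ is true.
  w2 (successors {w0, w2, w5, w6, w8}): φ is true.
  w3 (successors {w1, w2, w3}): φ is true.
  w4 (successors {w4, w5}): φ is true.
  w5 (successors {w1, w5, w6}): φ is true.
  w6 (successors {w1, w2, w6}): φ is true.
  w7 (successors {w2, w3, w7}): φ is true.
  w8 (successors {w0, w5, w6, w8}): φ is true.
For instance, at w2:
  At w2: p → ◇r is false, ◇◇□◇q is true, so (p → ◇r) → ◇◇□◇q is true.
    At w2: p is true, ◇r is false, so p → ◇r is false.
      At w2: ◇r requires r at some successor in {w0, w2, w5, w6, w8}.
        At w0: r is false.
        At w2: r is false.
        At w5: r is false.
        At w6: r is false.
        At w8: r is false.
      So ◇r is false at w2.
    At w2: ◇◇□◇q requires ◇□◇q at some successor in {w0, w2, w5, w6, w8}.
      ◇□◇q holds at w0, so ◇◇□◇q is true at w2.

Yes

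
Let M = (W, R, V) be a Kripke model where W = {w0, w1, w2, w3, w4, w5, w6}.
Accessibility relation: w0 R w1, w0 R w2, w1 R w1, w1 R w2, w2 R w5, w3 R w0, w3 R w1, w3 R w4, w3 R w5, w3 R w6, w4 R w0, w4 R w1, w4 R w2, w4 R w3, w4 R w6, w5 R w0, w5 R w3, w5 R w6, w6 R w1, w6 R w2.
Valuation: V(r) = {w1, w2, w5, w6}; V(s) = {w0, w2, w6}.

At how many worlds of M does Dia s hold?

6

Let φ = Dia s. Evaluate φ at each world:
  w0 (successors {w1, w2}): φ is true.
  w1 (successors {w1, w2}): φ is true.
  w2 (successors {w5}): φ is false.
  w3 (successors {w0, w1, w4, w5, w6}): φ is true.
  w4 (successors {w0, w1, w2, w3, w6}): φ is true.
  w5 (successors {w0, w3, w6}): φ is true.
  w6 (successors {w1, w2}): φ is true.
For instance, at w2:
  At w2: Dia s requires s at some successor in {w5}.
    At w5: s is false.
  So Dia s is false at w2.
Satisfying worlds: {w0, w1, w3, w4, w5, w6}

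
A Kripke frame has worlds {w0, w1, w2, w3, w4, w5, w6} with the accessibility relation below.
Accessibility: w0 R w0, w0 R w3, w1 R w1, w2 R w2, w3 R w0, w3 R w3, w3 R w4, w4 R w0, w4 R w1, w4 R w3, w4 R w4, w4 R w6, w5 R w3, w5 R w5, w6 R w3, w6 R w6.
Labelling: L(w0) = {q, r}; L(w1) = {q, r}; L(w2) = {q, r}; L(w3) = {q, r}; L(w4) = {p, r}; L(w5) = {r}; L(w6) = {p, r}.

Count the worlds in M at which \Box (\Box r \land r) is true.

Let φ = \Box (\Box r \land r). Evaluate φ at each world:
  w0 (successors {w0, w3}): φ is true.
  w1 (successors {w1}): φ is true.
  w2 (successors {w2}): φ is true.
  w3 (successors {w0, w3, w4}): φ is true.
  w4 (successors {w0, w1, w3, w4, w6}): φ is true.
  w5 (successors {w3, w5}): φ is true.
  w6 (successors {w3, w6}): φ is true.
For instance, at w4:
  At w4: \Box (\Box r \land r) requires \Box r \land r at every successor {w0, w1, w3, w4, w6}.
    At w0: \Box r \land r is true.
    At w1: \Box r \land r is true.
    At w3: \Box r \land r is true.
    At w4: \Box r \land r is true.
    At w6: \Box r \land r is true.
  So \Box (\Box r \land r) is true at w4.
Satisfying worlds: {w0, w1, w2, w3, w4, w5, w6}

7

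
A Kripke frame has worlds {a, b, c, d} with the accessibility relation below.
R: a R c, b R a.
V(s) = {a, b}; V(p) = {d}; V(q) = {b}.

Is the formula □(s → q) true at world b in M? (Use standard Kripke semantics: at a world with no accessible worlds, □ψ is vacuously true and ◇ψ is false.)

No

Recall that □ψ holds at a world iff ψ holds at every accessible world, and ◇ψ holds iff ψ holds at some accessible world.
At b: □(s → q) requires s → q at every successor {a}.
  s → q fails at a, so □(s → q) is false at b.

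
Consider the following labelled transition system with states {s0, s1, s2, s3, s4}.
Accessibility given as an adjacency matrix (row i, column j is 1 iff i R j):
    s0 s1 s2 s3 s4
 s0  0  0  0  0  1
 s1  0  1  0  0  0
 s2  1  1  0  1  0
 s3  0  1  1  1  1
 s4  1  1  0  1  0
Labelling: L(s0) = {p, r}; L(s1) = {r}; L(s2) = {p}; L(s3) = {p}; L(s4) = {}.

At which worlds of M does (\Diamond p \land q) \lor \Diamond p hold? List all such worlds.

s2, s3, s4

Let φ = (\Diamond p \land q) \lor \Diamond p. Evaluate φ at each world:
  s0 (successors {s4}): φ is false.
  s1 (successors {s1}): φ is false.
  s2 (successors {s0, s1, s3}): φ is true.
  s3 (successors {s1, s2, s3, s4}): φ is true.
  s4 (successors {s0, s1, s3}): φ is true.
For instance, at s3:
  At s3: \Diamond p \land q is false, \Diamond p is true, so (\Diamond p \land q) \lor \Diamond p is true.
    At s3: \Diamond p is true, q is false, so \Diamond p \land q is false.
      At s3: \Diamond p requires p at some successor in {s1, s2, s3, s4}.
        p holds at s2, so \Diamond p is true at s3.
    At s3: \Diamond p requires p at some successor in {s1, s2, s3, s4}.
      p holds at s2, so \Diamond p is true at s3.
Satisfying worlds: {s2, s3, s4}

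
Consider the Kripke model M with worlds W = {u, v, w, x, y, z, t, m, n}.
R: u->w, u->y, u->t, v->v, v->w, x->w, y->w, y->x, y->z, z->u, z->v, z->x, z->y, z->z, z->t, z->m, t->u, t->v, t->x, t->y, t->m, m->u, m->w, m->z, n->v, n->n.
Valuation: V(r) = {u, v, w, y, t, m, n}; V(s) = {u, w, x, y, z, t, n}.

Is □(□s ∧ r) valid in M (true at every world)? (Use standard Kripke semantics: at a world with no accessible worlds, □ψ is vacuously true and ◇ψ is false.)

No

Let φ = □(□s ∧ r). Evaluate φ at each world:
  u (successors {w, y, t}): φ is false.
  v (successors {v, w}): φ is false.
  w (successors ∅): φ is true.
  x (successors {w}): φ is true.
  y (successors {w, x, z}): φ is false.
  z (successors {u, v, x, y, z, t, m}): φ is false.
  t (successors {u, v, x, y, m}): φ is false.
  m (successors {u, w, z}): φ is false.
  n (successors {v, n}): φ is false.
Detail at u (counterexample):
  At u: □(□s ∧ r) requires □s ∧ r at every successor {w, y, t}.
    □s ∧ r fails at t, so □(□s ∧ r) is false at u.
      At t: □s is false, r is true, so □s ∧ r is false.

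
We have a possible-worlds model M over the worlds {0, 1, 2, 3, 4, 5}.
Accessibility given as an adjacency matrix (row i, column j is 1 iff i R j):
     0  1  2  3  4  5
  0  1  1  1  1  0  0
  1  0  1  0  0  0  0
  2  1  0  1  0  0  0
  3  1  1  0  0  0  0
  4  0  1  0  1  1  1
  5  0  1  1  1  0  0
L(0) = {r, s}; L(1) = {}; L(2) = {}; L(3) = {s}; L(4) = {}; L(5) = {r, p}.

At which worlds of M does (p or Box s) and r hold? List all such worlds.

Let φ = (p or Box s) and r. Evaluate φ at each world:
  0 (successors {0, 1, 2, 3}): φ is false.
  1 (successors {1}): φ is false.
  2 (successors {0, 2}): φ is false.
  3 (successors {0, 1}): φ is false.
  4 (successors {1, 3, 4, 5}): φ is false.
  5 (successors {1, 2, 3}): φ is true.
For instance, at 0:
  At 0: p or Box s is false, r is true, so (p or Box s) and r is false.
    At 0: p is false, Box s is false, so p or Box s is false.
      At 0: Box s requires s at every successor {0, 1, 2, 3}.
        s fails at 1, so Box s is false at 0.
Satisfying worlds: {5}

5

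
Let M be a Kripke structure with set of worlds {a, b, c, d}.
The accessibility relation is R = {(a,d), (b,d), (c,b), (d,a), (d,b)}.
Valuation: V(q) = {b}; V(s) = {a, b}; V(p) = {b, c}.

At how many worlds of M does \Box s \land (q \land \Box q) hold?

0

Let φ = \Box s \land (q \land \Box q). Evaluate φ at each world:
  a (successors {d}): φ is false.
  b (successors {d}): φ is false.
  c (successors {b}): φ is false.
  d (successors {a, b}): φ is false.
For instance, at a:
  At a: \Box s is false, q \land \Box q is false, so \Box s \land (q \land \Box q) is false.
    At a: \Box s requires s at every successor {d}.
      s fails at d, so \Box s is false at a.
    At a: q is false, \Box q is false, so q \land \Box q is false.
      At a: \Box q requires q at every successor {d}.
        q fails at d, so \Box q is false at a.
Satisfying worlds: none.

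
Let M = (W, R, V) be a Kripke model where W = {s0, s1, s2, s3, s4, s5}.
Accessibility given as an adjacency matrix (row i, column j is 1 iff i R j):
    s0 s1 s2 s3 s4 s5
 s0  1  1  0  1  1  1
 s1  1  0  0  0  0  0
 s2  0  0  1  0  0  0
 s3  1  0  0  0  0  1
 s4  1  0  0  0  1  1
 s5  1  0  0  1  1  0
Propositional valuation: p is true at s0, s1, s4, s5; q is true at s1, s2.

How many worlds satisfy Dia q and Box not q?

0

Let φ = Dia q and Box not q. Evaluate φ at each world:
  s0 (successors {s0, s1, s3, s4, s5}): φ is false.
  s1 (successors {s0}): φ is false.
  s2 (successors {s2}): φ is false.
  s3 (successors {s0, s5}): φ is false.
  s4 (successors {s0, s4, s5}): φ is false.
  s5 (successors {s0, s3, s4}): φ is false.
For instance, at s4:
  At s4: Dia q is false, Box not q is true, so Dia q and Box not q is false.
    At s4: Dia q requires q at some successor in {s0, s4, s5}.
      At s0: q is false.
      At s4: q is false.
      At s5: q is false.
    So Dia q is false at s4.
    At s4: Box not q requires not q at every successor {s0, s4, s5}.
      At s0: not q is true.
      At s4: not q is true.
      At s5: not q is true.
    So Box not q is true at s4.
Satisfying worlds: none.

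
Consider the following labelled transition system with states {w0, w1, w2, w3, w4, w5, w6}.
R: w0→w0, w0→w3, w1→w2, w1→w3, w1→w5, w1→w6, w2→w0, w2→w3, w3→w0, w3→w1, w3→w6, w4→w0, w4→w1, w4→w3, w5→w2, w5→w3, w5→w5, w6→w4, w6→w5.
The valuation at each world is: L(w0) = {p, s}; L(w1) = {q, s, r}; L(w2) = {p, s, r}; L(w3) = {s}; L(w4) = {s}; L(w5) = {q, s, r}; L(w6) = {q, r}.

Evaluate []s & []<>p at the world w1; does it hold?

No

At w1: []s is false, []<>p is false, so []s & []<>p is false.
  At w1: []s requires s at every successor {w2, w3, w5, w6}.
    s fails at w6, so []s is false at w1.
  At w1: []<>p requires <>p at every successor {w2, w3, w5, w6}.
    <>p fails at w6, so []<>p is false at w1.
      At w6: <>p requires p at some successor in {w4, w5}.
        At w4: p is false.
        At w5: p is false.
      So <>p is false at w6.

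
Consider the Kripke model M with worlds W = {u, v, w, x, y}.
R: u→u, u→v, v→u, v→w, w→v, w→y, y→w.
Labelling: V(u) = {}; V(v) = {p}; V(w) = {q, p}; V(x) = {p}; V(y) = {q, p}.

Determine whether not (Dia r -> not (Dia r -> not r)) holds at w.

At w: Dia r -> not (Dia r -> not r) is true, so not (Dia r -> not (Dia r -> not r)) is false.
  At w: Dia r is false, not (Dia r -> not r) is false, so Dia r -> not (Dia r -> not r) is true.
    At w: Dia r requires r at some successor in {v, y}.
      At v: r is false.
      At y: r is false.
    So Dia r is false at w.
    At w: Dia r -> not r is true, so not (Dia r -> not r) is false.
      At w: Dia r is false, not r is true, so Dia r -> not r is true.

No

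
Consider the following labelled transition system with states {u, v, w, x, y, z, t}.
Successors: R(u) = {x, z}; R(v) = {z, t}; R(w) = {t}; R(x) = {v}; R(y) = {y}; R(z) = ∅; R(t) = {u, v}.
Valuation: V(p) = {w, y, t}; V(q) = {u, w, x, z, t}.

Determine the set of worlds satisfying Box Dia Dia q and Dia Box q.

x

Let φ = Box Dia Dia q and Dia Box q. Evaluate φ at each world:
  u (successors {x, z}): φ is false.
  v (successors {z, t}): φ is false.
  w (successors {t}): φ is false.
  x (successors {v}): φ is true.
  y (successors {y}): φ is false.
  z (successors ∅): φ is false.
  t (successors {u, v}): φ is false.
For instance, at t:
  At t: Box Dia Dia q is false, Dia Box q is true, so Box Dia Dia q and Dia Box q is false.
    At t: Box Dia Dia q requires Dia Dia q at every successor {u, v}.
      Dia Dia q fails at u, so Box Dia Dia q is false at t.
    At t: Dia Box q requires Box q at some successor in {u, v}.
      Box q holds at u, so Dia Box q is true at t.
Satisfying worlds: {x}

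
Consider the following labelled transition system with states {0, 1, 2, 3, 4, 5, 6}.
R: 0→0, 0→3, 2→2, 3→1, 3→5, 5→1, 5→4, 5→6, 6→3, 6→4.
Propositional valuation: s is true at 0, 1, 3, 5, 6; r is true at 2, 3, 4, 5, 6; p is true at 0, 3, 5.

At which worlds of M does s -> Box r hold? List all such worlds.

1, 2, 4, 6

Let φ = s -> Box r. Evaluate φ at each world:
  0 (successors {0, 3}): φ is false.
  1 (successors ∅): φ is true.
  2 (successors {2}): φ is true.
  3 (successors {1, 5}): φ is false.
  4 (successors ∅): φ is true.
  5 (successors {1, 4, 6}): φ is false.
  6 (successors {3, 4}): φ is true.
For instance, at 2:
  At 2: s is false, Box r is true, so s -> Box r is true.
    At 2: Box r requires r at every successor {2}.
      At 2: r is true.
    So Box r is true at 2.
Satisfying worlds: {1, 2, 4, 6}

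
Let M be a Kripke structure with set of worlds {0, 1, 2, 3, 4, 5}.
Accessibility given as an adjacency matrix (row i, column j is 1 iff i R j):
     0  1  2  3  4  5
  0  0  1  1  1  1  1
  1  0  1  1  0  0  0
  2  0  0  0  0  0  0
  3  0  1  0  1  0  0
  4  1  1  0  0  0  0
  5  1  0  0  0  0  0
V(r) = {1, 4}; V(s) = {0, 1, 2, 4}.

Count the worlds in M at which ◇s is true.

Let φ = ◇s. Evaluate φ at each world:
  0 (successors {1, 2, 3, 4, 5}): φ is true.
  1 (successors {1, 2}): φ is true.
  2 (successors ∅): φ is false.
  3 (successors {1, 3}): φ is true.
  4 (successors {0, 1}): φ is true.
  5 (successors {0}): φ is true.
For instance, at 3:
  At 3: ◇s requires s at some successor in {1, 3}.
    s holds at 1, so ◇s is true at 3.
Satisfying worlds: {0, 1, 3, 4, 5}

5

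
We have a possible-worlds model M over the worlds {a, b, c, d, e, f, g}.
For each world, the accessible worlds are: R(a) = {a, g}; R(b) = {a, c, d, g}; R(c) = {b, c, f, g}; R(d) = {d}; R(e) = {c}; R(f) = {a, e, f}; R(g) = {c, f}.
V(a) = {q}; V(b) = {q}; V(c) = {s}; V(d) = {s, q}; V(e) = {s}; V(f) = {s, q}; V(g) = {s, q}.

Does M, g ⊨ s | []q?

Yes

At g: s is true, []q is false, so s | []q is true.
  At g: []q requires q at every successor {c, f}.
    q fails at c, so []q is false at g.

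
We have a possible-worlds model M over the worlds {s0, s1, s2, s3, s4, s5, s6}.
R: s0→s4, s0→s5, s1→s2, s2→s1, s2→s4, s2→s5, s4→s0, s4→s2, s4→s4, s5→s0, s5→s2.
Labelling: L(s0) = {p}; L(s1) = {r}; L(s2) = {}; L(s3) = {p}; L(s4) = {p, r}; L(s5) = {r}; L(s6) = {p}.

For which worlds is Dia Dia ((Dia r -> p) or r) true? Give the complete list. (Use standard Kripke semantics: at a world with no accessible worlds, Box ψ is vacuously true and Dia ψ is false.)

Let φ = Dia Dia ((Dia r -> p) or r). Evaluate φ at each world:
  s0 (successors {s4, s5}): φ is true.
  s1 (successors {s2}): φ is true.
  s2 (successors {s1, s4, s5}): φ is true.
  s3 (successors ∅): φ is false.
  s4 (successors {s0, s2, s4}): φ is true.
  s5 (successors {s0, s2}): φ is true.
  s6 (successors ∅): φ is false.
For instance, at s1:
  At s1: Dia Dia ((Dia r -> p) or r) requires Dia ((Dia r -> p) or r) at some successor in {s2}.
    Dia ((Dia r -> p) or r) holds at s2, so Dia Dia ((Dia r -> p) or r) is true at s1.
      At s2: Dia ((Dia r -> p) or r) requires (Dia r -> p) or r at some successor in {s1, s4, s5}.
        (Dia r -> p) or r holds at s1, so Dia ((Dia r -> p) or r) is true at s2.
Satisfying worlds: {s0, s1, s2, s4, s5}

s0, s1, s2, s4, s5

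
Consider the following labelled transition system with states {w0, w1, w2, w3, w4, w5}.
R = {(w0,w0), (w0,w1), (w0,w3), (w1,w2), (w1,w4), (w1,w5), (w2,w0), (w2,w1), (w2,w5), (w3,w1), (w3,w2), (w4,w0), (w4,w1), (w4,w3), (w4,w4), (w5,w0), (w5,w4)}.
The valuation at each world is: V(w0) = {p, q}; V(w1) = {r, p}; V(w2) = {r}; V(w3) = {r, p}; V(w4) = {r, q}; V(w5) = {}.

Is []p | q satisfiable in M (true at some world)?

Yes

Let φ = []p | q. Evaluate φ at each world:
  w0 (successors {w0, w1, w3}): φ is true.
  w1 (successors {w2, w4, w5}): φ is false.
  w2 (successors {w0, w1, w5}): φ is false.
  w3 (successors {w1, w2}): φ is false.
  w4 (successors {w0, w1, w3, w4}): φ is true.
  w5 (successors {w0, w4}): φ is false.
Detail at w0 (witness):
  At w0: []p is true, q is true, so []p | q is true.
    At w0: []p requires p at every successor {w0, w1, w3}.
      At w0: p is true.
      At w1: p is true.
      At w3: p is true.
    So []p is true at w0.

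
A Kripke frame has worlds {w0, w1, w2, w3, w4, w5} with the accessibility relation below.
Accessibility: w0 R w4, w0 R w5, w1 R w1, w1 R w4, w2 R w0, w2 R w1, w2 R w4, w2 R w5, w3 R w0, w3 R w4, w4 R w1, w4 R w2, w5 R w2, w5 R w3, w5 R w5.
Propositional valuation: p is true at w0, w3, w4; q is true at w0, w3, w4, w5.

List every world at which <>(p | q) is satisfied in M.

Let φ = <>(p | q). Evaluate φ at each world:
  w0 (successors {w4, w5}): φ is true.
  w1 (successors {w1, w4}): φ is true.
  w2 (successors {w0, w1, w4, w5}): φ is true.
  w3 (successors {w0, w4}): φ is true.
  w4 (successors {w1, w2}): φ is false.
  w5 (successors {w2, w3, w5}): φ is true.
For instance, at w2:
  At w2: <>(p | q) requires p | q at some successor in {w0, w1, w4, w5}.
    p | q holds at w0, so <>(p | q) is true at w2.
Satisfying worlds: {w0, w1, w2, w3, w5}

w0, w1, w2, w3, w5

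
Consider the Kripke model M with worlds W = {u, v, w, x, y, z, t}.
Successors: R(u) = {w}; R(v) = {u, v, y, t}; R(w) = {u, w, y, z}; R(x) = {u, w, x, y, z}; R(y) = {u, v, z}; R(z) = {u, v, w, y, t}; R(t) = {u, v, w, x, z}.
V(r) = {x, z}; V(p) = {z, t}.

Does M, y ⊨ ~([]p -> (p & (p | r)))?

No

Recall that []ψ holds at a world iff ψ holds at every accessible world, and <>ψ holds iff ψ holds at some accessible world.
At y: []p -> (p & (p | r)) is true, so ~([]p -> (p & (p | r))) is false.
  At y: []p is false, p & (p | r) is false, so []p -> (p & (p | r)) is true.
    At y: []p requires p at every successor {u, v, z}.
      p fails at u, so []p is false at y.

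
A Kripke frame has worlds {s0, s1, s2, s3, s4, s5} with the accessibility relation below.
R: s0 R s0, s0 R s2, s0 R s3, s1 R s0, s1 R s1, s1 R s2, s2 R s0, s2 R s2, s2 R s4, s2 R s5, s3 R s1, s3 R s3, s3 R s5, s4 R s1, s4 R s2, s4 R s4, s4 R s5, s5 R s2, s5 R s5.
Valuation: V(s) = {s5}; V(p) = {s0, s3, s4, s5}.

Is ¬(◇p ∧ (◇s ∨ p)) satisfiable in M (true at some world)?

Yes

Recall that ◇ψ holds at a world iff ψ holds at some accessible world.
Let φ = ¬(◇p ∧ (◇s ∨ p)). Evaluate φ at each world:
  s0 (successors {s0, s2, s3}): φ is false.
  s1 (successors {s0, s1, s2}): φ is true.
  s2 (successors {s0, s2, s4, s5}): φ is false.
  s3 (successors {s1, s3, s5}): φ is false.
  s4 (successors {s1, s2, s4, s5}): φ is false.
  s5 (successors {s2, s5}): φ is false.
Detail at s1 (witness):
  At s1: ◇p ∧ (◇s ∨ p) is false, so ¬(◇p ∧ (◇s ∨ p)) is true.
    At s1: ◇p is true, ◇s ∨ p is false, so ◇p ∧ (◇s ∨ p) is false.
      At s1: ◇p requires p at some successor in {s0, s1, s2}.
        p holds at s0, so ◇p is true at s1.
      At s1: ◇s is false, p is false, so ◇s ∨ p is false.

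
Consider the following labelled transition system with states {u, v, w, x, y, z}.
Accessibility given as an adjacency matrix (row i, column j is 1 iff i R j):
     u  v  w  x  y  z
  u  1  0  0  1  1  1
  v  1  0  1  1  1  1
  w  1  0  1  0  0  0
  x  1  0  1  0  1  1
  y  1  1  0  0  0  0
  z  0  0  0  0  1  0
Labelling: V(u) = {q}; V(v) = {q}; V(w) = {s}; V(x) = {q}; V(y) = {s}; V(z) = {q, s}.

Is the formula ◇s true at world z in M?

At z: ◇s requires s at some successor in {y}.
  s holds at y, so ◇s is true at z.

Yes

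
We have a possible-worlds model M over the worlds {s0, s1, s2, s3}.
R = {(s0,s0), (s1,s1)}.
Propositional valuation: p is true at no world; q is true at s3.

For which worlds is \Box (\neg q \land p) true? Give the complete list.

s2, s3

Recall that \Box ψ holds at a world iff ψ holds at every accessible world, and \Diamond ψ holds iff ψ holds at some accessible world.
Let φ = \Box (\neg q \land p). Evaluate φ at each world:
  s0 (successors {s0}): φ is false.
  s1 (successors {s1}): φ is false.
  s2 (successors ∅): φ is true.
  s3 (successors ∅): φ is true.
For instance, at s0:
  At s0: \Box (\neg q \land p) requires \neg q \land p at every successor {s0}.
    \neg q \land p fails at s0, so \Box (\neg q \land p) is false at s0.
Satisfying worlds: {s2, s3}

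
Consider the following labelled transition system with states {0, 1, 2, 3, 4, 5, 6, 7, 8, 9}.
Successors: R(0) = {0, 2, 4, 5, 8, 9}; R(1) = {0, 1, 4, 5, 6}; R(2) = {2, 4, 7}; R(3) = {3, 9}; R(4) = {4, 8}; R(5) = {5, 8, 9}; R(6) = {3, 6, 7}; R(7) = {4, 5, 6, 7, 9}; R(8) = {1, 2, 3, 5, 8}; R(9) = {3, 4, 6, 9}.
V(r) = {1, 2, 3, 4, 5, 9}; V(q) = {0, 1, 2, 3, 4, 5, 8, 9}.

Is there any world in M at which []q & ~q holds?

Recall that []ψ holds at a world iff ψ holds at every accessible world, and <>ψ holds iff ψ holds at some accessible world.
Let φ = []q & ~q. Evaluate φ at each world:
  0 (successors {0, 2, 4, 5, 8, 9}): φ is false.
  1 (successors {0, 1, 4, 5, 6}): φ is false.
  2 (successors {2, 4, 7}): φ is false.
  3 (successors {3, 9}): φ is false.
  4 (successors {4, 8}): φ is false.
  5 (successors {5, 8, 9}): φ is false.
  6 (successors {3, 6, 7}): φ is false.
  7 (successors {4, 5, 6, 7, 9}): φ is false.
  8 (successors {1, 2, 3, 5, 8}): φ is false.
  9 (successors {3, 4, 6, 9}): φ is false.
For instance, at 0:
  At 0: []q is true, ~q is false, so []q & ~q is false.
    At 0: []q requires q at every successor {0, 2, 4, 5, 8, 9}.
      At 0: q is true.
      At 2: q is true.
      At 4: q is true.
      At 5: q is true.
      At 8: q is true.
      At 9: q is true.
    So []q is true at 0.

No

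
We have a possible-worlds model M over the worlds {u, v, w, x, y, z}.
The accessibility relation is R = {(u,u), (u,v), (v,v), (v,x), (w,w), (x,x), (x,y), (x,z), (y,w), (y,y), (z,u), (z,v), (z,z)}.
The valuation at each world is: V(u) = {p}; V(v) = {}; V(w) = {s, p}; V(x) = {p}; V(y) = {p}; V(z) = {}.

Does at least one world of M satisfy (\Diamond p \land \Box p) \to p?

Let φ = (\Diamond p \land \Box p) \to p. Evaluate φ at each world:
  u (successors {u, v}): φ is true.
  v (successors {v, x}): φ is true.
  w (successors {w}): φ is true.
  x (successors {x, y, z}): φ is true.
  y (successors {w, y}): φ is true.
  z (successors {u, v, z}): φ is true.
Detail at u (witness):
  At u: \Diamond p \land \Box p is false, p is true, so (\Diamond p \land \Box p) \to p is true.
    At u: \Diamond p is true, \Box p is false, so \Diamond p \land \Box p is false.
      At u: \Diamond p requires p at some successor in {u, v}.
        p holds at u, so \Diamond p is true at u.
      At u: \Box p requires p at every successor {u, v}.
        p fails at v, so \Box p is false at u.

Yes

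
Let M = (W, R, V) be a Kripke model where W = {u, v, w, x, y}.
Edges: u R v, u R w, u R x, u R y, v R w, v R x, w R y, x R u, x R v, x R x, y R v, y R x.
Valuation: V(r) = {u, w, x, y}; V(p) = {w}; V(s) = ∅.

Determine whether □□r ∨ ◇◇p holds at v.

No

At v: □□r is false, ◇◇p is false, so □□r ∨ ◇◇p is false.
  At v: □□r requires □r at every successor {w, x}.
    □r fails at x, so □□r is false at v.
      At x: □r requires r at every successor {u, v, x}.
        r fails at v, so □r is false at x.
  At v: ◇◇p requires ◇p at some successor in {w, x}.
    At w: ◇p is false.
    At x: ◇p is false.
  So ◇◇p is false at v.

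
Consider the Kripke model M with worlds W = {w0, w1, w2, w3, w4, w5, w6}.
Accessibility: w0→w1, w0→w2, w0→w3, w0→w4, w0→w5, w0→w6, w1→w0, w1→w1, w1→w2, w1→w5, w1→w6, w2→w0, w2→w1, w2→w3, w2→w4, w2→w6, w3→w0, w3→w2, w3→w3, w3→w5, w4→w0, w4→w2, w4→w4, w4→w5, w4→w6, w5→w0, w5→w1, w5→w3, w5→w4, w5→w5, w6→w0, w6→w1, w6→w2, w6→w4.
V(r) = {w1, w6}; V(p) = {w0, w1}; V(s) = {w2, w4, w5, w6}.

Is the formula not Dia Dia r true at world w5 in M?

At w5: Dia Dia r is true, so not Dia Dia r is false.
  At w5: Dia Dia r requires Dia r at some successor in {w0, w1, w3, w4, w5}.
    Dia r holds at w0, so Dia Dia r is true at w5.
      At w0: Dia r requires r at some successor in {w1, w2, w3, w4, w5, w6}.
        r holds at w1, so Dia r is true at w0.

No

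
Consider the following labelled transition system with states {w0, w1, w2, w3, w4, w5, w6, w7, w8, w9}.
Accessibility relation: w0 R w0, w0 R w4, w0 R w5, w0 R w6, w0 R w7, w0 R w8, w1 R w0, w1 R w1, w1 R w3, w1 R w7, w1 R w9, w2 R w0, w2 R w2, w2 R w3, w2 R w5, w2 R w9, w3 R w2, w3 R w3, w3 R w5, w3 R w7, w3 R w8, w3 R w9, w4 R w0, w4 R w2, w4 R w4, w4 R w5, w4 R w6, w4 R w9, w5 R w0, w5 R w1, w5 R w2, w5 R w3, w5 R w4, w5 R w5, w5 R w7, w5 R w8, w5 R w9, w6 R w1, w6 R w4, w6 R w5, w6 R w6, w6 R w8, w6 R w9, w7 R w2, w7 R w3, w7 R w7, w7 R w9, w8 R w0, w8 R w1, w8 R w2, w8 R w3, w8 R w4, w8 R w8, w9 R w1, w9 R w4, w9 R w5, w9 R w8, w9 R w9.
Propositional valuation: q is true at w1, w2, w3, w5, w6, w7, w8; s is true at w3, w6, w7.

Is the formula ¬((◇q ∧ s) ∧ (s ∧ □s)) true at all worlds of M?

Recall that □ψ holds at a world iff ψ holds at every accessible world, and ◇ψ holds iff ψ holds at some accessible world.
Let φ = ¬((◇q ∧ s) ∧ (s ∧ □s)). Evaluate φ at each world:
  w0 (successors {w0, w4, w5, w6, w7, w8}): φ is true.
  w1 (successors {w0, w1, w3, w7, w9}): φ is true.
  w2 (successors {w0, w2, w3, w5, w9}): φ is true.
  w3 (successors {w2, w3, w5, w7, w8, w9}): φ is true.
  w4 (successors {w0, w2, w4, w5, w6, w9}): φ is true.
  w5 (successors {w0, w1, w2, w3, w4, w5, w7, w8, w9}): φ is true.
  w6 (successors {w1, w4, w5, w6, w8, w9}): φ is true.
  w7 (successors {w2, w3, w7, w9}): φ is true.
  w8 (successors {w0, w1, w2, w3, w4, w8}): φ is true.
  w9 (successors {w1, w4, w5, w8, w9}): φ is true.
For instance, at w8:
  At w8: (◇q ∧ s) ∧ (s ∧ □s) is false, so ¬((◇q ∧ s) ∧ (s ∧ □s)) is true.
    At w8: ◇q ∧ s is false, s ∧ □s is false, so (◇q ∧ s) ∧ (s ∧ □s) is false.
      At w8: ◇q is true, s is false, so ◇q ∧ s is false.
      At w8: s is false, □s is false, so s ∧ □s is false.

Yes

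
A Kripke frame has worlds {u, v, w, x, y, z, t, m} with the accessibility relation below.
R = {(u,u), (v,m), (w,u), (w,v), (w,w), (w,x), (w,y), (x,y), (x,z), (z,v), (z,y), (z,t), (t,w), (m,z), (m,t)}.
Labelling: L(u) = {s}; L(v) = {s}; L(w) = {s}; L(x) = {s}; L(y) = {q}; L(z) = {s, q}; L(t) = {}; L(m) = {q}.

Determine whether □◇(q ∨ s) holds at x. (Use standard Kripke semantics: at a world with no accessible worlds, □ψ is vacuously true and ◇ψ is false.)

At x: □◇(q ∨ s) requires ◇(q ∨ s) at every successor {y, z}.
  ◇(q ∨ s) fails at y, so □◇(q ∨ s) is false at x.
    At y: no accessible worlds, so ◇(q ∨ s) is false.

No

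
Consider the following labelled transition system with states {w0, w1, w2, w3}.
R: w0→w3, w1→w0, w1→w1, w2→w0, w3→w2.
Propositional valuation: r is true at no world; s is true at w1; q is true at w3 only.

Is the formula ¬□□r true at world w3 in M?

Recall that □ψ holds at a world iff ψ holds at every accessible world, and ◇ψ holds iff ψ holds at some accessible world.
At w3: □□r is false, so ¬□□r is true.
  At w3: □□r requires □r at every successor {w2}.
    □r fails at w2, so □□r is false at w3.
      At w2: □r requires r at every successor {w0}.
        r fails at w0, so □r is false at w2.

Yes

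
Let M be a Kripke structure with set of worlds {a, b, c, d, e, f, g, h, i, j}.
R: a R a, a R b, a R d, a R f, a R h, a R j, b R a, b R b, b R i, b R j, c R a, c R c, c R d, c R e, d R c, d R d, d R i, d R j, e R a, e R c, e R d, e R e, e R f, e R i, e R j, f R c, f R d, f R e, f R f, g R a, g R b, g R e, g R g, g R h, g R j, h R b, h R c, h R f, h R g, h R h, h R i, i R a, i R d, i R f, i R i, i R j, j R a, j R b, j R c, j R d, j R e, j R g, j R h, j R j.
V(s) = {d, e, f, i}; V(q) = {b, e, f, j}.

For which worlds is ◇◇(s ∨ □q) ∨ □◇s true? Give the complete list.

a, b, c, d, e, f, g, h, i, j

Let φ = ◇◇(s ∨ □q) ∨ □◇s. Evaluate φ at each world:
  a (successors {a, b, d, f, h, j}): φ is true.
  b (successors {a, b, i, j}): φ is true.
  c (successors {a, c, d, e}): φ is true.
  d (successors {c, d, i, j}): φ is true.
  e (successors {a, c, d, e, f, i, j}): φ is true.
  f (successors {c, d, e, f}): φ is true.
  g (successors {a, b, e, g, h, j}): φ is true.
  h (successors {b, c, f, g, h, i}): φ is true.
  i (successors {a, d, f, i, j}): φ is true.
  j (successors {a, b, c, d, e, g, h, j}): φ is true.
For instance, at e:
  At e: ◇◇(s ∨ □q) is true, □◇s is true, so ◇◇(s ∨ □q) ∨ □◇s is true.
    At e: ◇◇(s ∨ □q) requires ◇(s ∨ □q) at some successor in {a, c, d, e, f, i, j}.
      ◇(s ∨ □q) holds at a, so ◇◇(s ∨ □q) is true at e.
    At e: □◇s requires ◇s at every successor {a, c, d, e, f, i, j}.
      At a: ◇s is true.
      At c: ◇s is true.
      At d: ◇s is true.
      At e: ◇s is true.
      At f: ◇s is true.
      At i: ◇s is true.
      At j: ◇s is true.
    So □◇s is true at e.
Satisfying worlds: {a, b, c, d, e, f, g, h, i, j}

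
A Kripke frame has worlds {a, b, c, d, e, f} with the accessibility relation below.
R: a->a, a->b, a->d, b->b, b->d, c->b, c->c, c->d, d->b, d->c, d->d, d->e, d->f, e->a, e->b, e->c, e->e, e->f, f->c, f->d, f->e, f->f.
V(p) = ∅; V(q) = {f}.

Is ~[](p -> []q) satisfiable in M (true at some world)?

No

Let φ = ~[](p -> []q). Evaluate φ at each world:
  a (successors {a, b, d}): φ is false.
  b (successors {b, d}): φ is false.
  c (successors {b, c, d}): φ is false.
  d (successors {b, c, d, e, f}): φ is false.
  e (successors {a, b, c, e, f}): φ is false.
  f (successors {c, d, e, f}): φ is false.
For instance, at b:
  At b: [](p -> []q) is true, so ~[](p -> []q) is false.
    At b: [](p -> []q) requires p -> []q at every successor {b, d}.
      At b: p -> []q is true.
      At d: p -> []q is true.
    So [](p -> []q) is true at b.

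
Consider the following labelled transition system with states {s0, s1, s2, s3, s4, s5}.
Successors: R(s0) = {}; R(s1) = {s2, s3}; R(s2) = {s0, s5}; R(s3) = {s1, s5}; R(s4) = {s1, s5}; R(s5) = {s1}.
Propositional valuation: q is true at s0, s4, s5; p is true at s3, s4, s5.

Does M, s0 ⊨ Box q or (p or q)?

Yes

At s0: Box q is true, p or q is true, so Box q or (p or q) is true.
  At s0: no accessible worlds, so Box q holds vacuously.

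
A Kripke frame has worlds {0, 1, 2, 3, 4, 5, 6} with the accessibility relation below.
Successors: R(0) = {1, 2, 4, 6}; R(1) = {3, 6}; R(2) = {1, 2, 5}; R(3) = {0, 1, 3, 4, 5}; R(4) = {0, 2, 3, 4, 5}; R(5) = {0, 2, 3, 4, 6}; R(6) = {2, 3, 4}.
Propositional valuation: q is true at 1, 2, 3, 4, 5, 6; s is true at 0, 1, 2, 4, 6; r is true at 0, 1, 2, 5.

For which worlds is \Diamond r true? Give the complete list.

0, 2, 3, 4, 5, 6

Recall that \Diamond ψ holds at a world iff ψ holds at some accessible world.
Let φ = \Diamond r. Evaluate φ at each world:
  0 (successors {1, 2, 4, 6}): φ is true.
  1 (successors {3, 6}): φ is false.
  2 (successors {1, 2, 5}): φ is true.
  3 (successors {0, 1, 3, 4, 5}): φ is true.
  4 (successors {0, 2, 3, 4, 5}): φ is true.
  5 (successors {0, 2, 3, 4, 6}): φ is true.
  6 (successors {2, 3, 4}): φ is true.
For instance, at 1:
  At 1: \Diamond r requires r at some successor in {3, 6}.
    At 3: r is false.
    At 6: r is false.
  So \Diamond r is false at 1.
Satisfying worlds: {0, 2, 3, 4, 5, 6}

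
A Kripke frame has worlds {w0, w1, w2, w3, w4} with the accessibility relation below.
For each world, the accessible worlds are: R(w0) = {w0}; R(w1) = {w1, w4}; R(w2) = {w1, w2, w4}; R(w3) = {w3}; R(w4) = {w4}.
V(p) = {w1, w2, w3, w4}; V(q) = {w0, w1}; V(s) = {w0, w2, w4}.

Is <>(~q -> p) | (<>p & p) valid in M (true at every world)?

Recall that <>ψ holds at a world iff ψ holds at some accessible world.
Let φ = <>(~q -> p) | (<>p & p). Evaluate φ at each world:
  w0 (successors {w0}): φ is true.
  w1 (successors {w1, w4}): φ is true.
  w2 (successors {w1, w2, w4}): φ is true.
  w3 (successors {w3}): φ is true.
  w4 (successors {w4}): φ is true.
For instance, at w0:
  At w0: <>(~q -> p) is true, <>p & p is false, so <>(~q -> p) | (<>p & p) is true.
    At w0: <>(~q -> p) requires ~q -> p at some successor in {w0}.
      ~q -> p holds at w0, so <>(~q -> p) is true at w0.
    At w0: <>p is false, p is false, so <>p & p is false.
      At w0: <>p requires p at some successor in {w0}.
        At w0: p is false.
      So <>p is false at w0.

Yes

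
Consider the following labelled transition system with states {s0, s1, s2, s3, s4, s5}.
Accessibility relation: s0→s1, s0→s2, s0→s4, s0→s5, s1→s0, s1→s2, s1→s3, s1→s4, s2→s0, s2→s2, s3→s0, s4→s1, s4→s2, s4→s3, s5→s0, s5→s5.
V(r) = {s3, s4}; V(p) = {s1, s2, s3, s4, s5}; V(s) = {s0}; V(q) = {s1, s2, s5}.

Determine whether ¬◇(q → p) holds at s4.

No

Recall that ◇ψ holds at a world iff ψ holds at some accessible world.
At s4: ◇(q → p) is true, so ¬◇(q → p) is false.
  At s4: ◇(q → p) requires q → p at some successor in {s1, s2, s3}.
    q → p holds at s1, so ◇(q → p) is true at s4.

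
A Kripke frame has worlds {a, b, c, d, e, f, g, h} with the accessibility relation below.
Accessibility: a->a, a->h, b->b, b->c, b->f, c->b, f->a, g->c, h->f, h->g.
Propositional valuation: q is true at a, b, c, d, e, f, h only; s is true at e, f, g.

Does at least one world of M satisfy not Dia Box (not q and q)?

Let φ = not Dia Box (not q and q). Evaluate φ at each world:
  a (successors {a, h}): φ is true.
  b (successors {b, c, f}): φ is true.
  c (successors {b}): φ is true.
  d (successors ∅): φ is true.
  e (successors ∅): φ is true.
  f (successors {a}): φ is true.
  g (successors {c}): φ is true.
  h (successors {f, g}): φ is true.
Detail at a (witness):
  At a: Dia Box (not q and q) is false, so not Dia Box (not q and q) is true.
    At a: Dia Box (not q and q) requires Box (not q and q) at some successor in {a, h}.
      At a: Box (not q and q) is false.
      At h: Box (not q and q) is false.
    So Dia Box (not q and q) is false at a.

Yes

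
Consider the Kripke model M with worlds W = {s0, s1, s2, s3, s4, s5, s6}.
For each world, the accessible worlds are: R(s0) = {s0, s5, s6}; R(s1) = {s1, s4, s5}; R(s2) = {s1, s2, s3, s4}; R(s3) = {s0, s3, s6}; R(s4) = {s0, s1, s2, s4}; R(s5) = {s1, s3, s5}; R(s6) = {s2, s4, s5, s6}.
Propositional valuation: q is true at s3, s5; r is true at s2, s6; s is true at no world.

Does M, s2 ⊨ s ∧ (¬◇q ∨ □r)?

At s2: s is false, ¬◇q ∨ □r is false, so s ∧ (¬◇q ∨ □r) is false.
  At s2: ¬◇q is false, □r is false, so ¬◇q ∨ □r is false.
    At s2: ◇q is true, so ¬◇q is false.
      At s2: ◇q requires q at some successor in {s1, s2, s3, s4}.
        q holds at s3, so ◇q is true at s2.
    At s2: □r requires r at every successor {s1, s2, s3, s4}.
      r fails at s1, so □r is false at s2.

No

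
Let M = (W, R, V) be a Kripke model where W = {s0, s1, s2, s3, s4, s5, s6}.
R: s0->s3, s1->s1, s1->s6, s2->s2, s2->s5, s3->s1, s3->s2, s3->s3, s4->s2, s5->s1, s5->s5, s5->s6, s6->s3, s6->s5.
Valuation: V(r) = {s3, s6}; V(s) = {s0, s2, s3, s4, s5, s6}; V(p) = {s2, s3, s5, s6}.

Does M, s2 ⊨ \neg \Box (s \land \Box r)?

Recall that \Box ψ holds at a world iff ψ holds at every accessible world, and \Diamond ψ holds iff ψ holds at some accessible world.
At s2: \Box (s \land \Box r) is false, so \neg \Box (s \land \Box r) is true.
  At s2: \Box (s \land \Box r) requires s \land \Box r at every successor {s2, s5}.
    s \land \Box r fails at s2, so \Box (s \land \Box r) is false at s2.
      At s2: s is true, \Box r is false, so s \land \Box r is false.

Yes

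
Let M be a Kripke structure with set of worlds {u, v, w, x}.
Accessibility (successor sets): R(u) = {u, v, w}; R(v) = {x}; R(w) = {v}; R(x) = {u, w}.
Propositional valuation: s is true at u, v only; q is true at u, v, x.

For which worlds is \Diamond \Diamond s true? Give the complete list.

Let φ = \Diamond \Diamond s. Evaluate φ at each world:
  u (successors {u, v, w}): φ is true.
  v (successors {x}): φ is true.
  w (successors {v}): φ is false.
  x (successors {u, w}): φ is true.
For instance, at v:
  At v: \Diamond \Diamond s requires \Diamond s at some successor in {x}.
    \Diamond s holds at x, so \Diamond \Diamond s is true at v.
      At x: \Diamond s requires s at some successor in {u, w}.
        s holds at u, so \Diamond s is true at x.
Satisfying worlds: {u, v, x}

u, v, x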